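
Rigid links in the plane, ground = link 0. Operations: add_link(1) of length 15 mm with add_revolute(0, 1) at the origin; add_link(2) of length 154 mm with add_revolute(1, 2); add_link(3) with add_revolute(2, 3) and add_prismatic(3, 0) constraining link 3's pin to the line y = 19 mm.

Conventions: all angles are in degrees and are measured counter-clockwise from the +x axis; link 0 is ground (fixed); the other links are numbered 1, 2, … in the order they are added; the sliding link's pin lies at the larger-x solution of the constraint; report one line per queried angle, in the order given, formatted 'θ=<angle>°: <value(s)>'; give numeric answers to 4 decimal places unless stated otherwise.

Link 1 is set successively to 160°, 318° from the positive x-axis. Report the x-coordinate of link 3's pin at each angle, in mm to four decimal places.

geometry: r = 15 mm, L = 154 mm, e = 19 mm
θ=160°: crank pin P = (r cos θ, r sin θ) = (-14.095389, 5.130302)
θ=160°: h = r sin θ − e = 5.130302 − 19 = -13.869698
θ=160°: x = r cos θ + √(L² − h²) = -14.095389 + 153.374155 = 139.278766
θ=318°: crank pin P = (r cos θ, r sin θ) = (11.147172, -10.036959)
θ=318°: h = r sin θ − e = -10.036959 − 19 = -29.036959
θ=318°: x = r cos θ + √(L² − h²) = 11.147172 + 151.237743 = 162.384916

θ=160°: 139.2788
θ=318°: 162.3849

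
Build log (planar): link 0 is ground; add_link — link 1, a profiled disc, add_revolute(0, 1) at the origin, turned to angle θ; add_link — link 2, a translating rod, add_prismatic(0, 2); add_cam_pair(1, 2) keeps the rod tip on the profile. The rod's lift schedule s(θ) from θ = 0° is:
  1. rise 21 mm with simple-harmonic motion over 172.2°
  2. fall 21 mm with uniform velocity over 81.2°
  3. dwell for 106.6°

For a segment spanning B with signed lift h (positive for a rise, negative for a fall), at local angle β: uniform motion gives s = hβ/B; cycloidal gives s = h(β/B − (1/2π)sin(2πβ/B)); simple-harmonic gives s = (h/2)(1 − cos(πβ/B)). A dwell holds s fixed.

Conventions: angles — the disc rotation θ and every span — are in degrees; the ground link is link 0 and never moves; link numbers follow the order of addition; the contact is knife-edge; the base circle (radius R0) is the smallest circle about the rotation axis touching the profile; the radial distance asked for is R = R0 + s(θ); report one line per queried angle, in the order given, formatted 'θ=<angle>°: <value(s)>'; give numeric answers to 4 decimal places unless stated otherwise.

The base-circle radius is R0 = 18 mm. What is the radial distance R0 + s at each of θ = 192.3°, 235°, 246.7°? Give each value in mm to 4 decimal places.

seg 1 [0°–172.2°] simple-harmonic, h=21: full span → s += 21 → s = 21.0000
seg 2 [172.2°–253.4°] uniform, h=-21: θ=192.3° here. β=20.1, B=81.2. -21·20.1/81.2 = -5.1983 → s = 15.8017
seg 2 [172.2°–253.4°] uniform, h=-21: θ=235° here. β=62.8, B=81.2. -21·62.8/81.2 = -16.2414 → s = 4.7586
seg 2 [172.2°–253.4°] uniform, h=-21: θ=246.7° here. β=74.5, B=81.2. -21·74.5/81.2 = -19.2672 → s = 1.7328
θ=192.3°: R = R0 + s = 18 + 15.8017 = 33.8017
θ=235°: R = R0 + s = 18 + 4.7586 = 22.7586
θ=246.7°: R = R0 + s = 18 + 1.7328 = 19.7328

θ=192.3°: 33.8017
θ=235°: 22.7586
θ=246.7°: 19.7328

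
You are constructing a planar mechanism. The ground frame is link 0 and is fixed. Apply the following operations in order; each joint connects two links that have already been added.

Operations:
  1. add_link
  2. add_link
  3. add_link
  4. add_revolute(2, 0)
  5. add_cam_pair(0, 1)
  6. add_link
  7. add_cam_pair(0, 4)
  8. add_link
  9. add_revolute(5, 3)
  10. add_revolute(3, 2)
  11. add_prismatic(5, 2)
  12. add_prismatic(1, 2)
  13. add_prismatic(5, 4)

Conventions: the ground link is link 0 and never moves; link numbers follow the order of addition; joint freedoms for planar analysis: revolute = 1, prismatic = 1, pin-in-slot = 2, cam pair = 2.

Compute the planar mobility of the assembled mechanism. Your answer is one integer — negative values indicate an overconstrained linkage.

link 0 = ground. State L|J1|J2 = 1|0|0
+link1  2|0|0
+link2  3|0|0
+link3  4|0|0
R(2,0) f=1→J1  4|1|0
C(0,1) f=2→J2  4|1|1
+link4  5|1|1
C(0,4) f=2→J2  5|1|2
+link5  6|1|2
R(5,3) f=1→J1  6|2|2
R(3,2) f=1→J1  6|3|2
P(5,2) f=1→J1  6|4|2
P(1,2) f=1→J1  6|5|2
P(5,4) f=1→J1  6|6|2
M = 3(6−1)−2·6−2 = 15−12−2 = 1

M = 1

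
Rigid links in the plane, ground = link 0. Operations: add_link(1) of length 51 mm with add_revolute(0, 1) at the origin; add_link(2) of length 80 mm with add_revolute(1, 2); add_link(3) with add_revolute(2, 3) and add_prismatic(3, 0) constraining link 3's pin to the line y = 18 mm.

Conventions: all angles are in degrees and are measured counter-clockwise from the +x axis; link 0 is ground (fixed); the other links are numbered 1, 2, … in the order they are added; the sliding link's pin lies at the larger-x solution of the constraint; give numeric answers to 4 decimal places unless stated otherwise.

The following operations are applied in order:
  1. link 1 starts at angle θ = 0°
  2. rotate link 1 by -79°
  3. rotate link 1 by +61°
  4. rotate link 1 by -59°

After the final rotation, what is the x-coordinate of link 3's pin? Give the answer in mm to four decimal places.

geometry: r = 51 mm, L = 80 mm, e = 18 mm; θ starts at 0°
rotate link 1 by -79°: θ ← 0° -79° = -79°
rotate link 1 by +61°: θ ← -79° +61° = -18°
rotate link 1 by -59°: θ ← -18° -59° = -77°
crank pin P = (r cos θ, r sin θ) = (11.472504, -49.692873)
h = r sin θ − e = -49.692873 − 18 = -67.692873
x = r cos θ + √(L² − h²) = 11.472504 + 42.634199 = 54.106703

54.1067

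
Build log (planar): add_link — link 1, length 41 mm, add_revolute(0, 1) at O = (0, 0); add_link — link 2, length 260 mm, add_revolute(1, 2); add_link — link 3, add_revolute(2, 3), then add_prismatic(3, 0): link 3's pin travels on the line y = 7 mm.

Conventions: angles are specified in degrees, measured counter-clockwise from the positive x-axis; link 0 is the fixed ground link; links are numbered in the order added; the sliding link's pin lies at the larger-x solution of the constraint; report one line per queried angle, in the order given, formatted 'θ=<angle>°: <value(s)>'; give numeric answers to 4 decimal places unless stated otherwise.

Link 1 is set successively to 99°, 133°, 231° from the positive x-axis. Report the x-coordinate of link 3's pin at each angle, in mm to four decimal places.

geometry: r = 41 mm, L = 260 mm, e = 7 mm
θ=99°: crank pin P = (r cos θ, r sin θ) = (-6.413813, 40.495222)
θ=99°: h = r sin θ − e = 40.495222 − 7 = 33.495222
θ=99°: x = r cos θ + √(L² − h²) = -6.413813 + 257.833415 = 251.419602
θ=133°: crank pin P = (r cos θ, r sin θ) = (-27.961933, 29.985502)
θ=133°: h = r sin θ − e = 29.985502 − 7 = 22.985502
θ=133°: x = r cos θ + √(L² − h²) = -27.961933 + 258.981981 = 231.020049
θ=231°: crank pin P = (r cos θ, r sin θ) = (-25.802136, -31.862984)
θ=231°: h = r sin θ − e = -31.862984 − 7 = -38.862984
θ=231°: x = r cos θ + √(L² − h²) = -25.802136 + 257.079109 = 231.276973

θ=99°: 251.4196
θ=133°: 231.0200
θ=231°: 231.2770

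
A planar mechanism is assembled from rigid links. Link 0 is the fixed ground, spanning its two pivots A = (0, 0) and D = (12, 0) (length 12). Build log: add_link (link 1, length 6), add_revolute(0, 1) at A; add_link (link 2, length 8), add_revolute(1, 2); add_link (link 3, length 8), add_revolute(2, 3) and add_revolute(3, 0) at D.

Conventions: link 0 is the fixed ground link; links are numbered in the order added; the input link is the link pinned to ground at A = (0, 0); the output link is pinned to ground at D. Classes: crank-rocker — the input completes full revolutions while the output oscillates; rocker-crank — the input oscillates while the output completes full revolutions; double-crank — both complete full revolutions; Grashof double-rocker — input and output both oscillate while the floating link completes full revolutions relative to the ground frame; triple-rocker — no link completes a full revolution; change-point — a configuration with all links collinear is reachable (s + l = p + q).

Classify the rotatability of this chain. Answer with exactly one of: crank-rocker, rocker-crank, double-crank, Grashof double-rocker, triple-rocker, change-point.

lengths: ground=12, input=6, coupler=8, output=8
sorted: s=6 (shortest), l=12 (longest), p+q=16
s + l = 18 vs p + q = 16
s + l > p + q → non-Grashof → no link fully rotates → triple-rocker

triple-rocker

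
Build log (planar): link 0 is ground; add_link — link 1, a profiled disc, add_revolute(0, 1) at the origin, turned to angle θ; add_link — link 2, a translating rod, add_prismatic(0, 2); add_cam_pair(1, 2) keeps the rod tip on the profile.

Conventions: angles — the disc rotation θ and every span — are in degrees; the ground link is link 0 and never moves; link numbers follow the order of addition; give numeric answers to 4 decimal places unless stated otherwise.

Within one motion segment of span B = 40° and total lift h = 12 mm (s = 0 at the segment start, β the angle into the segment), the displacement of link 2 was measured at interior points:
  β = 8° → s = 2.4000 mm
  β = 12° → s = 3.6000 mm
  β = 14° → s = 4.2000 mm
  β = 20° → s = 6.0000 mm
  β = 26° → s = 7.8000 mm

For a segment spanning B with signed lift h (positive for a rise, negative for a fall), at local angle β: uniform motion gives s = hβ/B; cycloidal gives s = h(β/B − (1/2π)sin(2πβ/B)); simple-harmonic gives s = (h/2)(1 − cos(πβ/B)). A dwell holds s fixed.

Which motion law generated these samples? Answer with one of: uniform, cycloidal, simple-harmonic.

candidates at β/B = r: uniform s = h·r (linear in β); cycloidal s = h·(r − sin(2πr)/(2π)); simple-harmonic s = (h/2)(1 − cos(πr))
β=8°: printed 2.4000 | uniform 2.4000, cycloidal 0.5836, simple-harmonic 1.1459
β=12°: printed 3.6000 | uniform 3.6000, cycloidal 1.7836, simple-harmonic 2.4733
β=14°: printed 4.2000 | uniform 4.2000, cycloidal 2.6549, simple-harmonic 3.2761
β=20°: printed 6.0000 | uniform 6.0000, cycloidal 6.0000, simple-harmonic 6.0000
β=26°: printed 7.8000 | uniform 7.8000, cycloidal 9.3451, simple-harmonic 8.7239
only one law matches every sample → uniform

uniform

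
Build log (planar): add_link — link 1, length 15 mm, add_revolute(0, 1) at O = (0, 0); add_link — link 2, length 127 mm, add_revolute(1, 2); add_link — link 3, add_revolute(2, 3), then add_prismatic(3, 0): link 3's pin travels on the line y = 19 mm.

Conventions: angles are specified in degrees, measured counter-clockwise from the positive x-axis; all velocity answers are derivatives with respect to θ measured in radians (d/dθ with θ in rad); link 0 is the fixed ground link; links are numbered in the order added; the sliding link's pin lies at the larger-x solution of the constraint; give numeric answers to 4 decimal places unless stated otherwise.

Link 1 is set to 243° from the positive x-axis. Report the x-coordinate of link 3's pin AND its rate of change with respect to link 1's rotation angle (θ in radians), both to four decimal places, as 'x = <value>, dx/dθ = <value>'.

geometry: r = 15 mm, L = 127 mm, e = 19 mm
crank pin P = (r cos θ, r sin θ) = (-6.809857, -13.365098)
h = r sin θ − e = -13.365098 − 19 = -32.365098
x = r cos θ + √(L² − h²) = -6.809857 + 122.806761 = 115.996903
dx/dθ = −r sin θ − h·r cos θ/√(L² − h²) (θ in radians; h = -32.365098) = 11.570395

x = 115.9969, dx/dθ = 11.5704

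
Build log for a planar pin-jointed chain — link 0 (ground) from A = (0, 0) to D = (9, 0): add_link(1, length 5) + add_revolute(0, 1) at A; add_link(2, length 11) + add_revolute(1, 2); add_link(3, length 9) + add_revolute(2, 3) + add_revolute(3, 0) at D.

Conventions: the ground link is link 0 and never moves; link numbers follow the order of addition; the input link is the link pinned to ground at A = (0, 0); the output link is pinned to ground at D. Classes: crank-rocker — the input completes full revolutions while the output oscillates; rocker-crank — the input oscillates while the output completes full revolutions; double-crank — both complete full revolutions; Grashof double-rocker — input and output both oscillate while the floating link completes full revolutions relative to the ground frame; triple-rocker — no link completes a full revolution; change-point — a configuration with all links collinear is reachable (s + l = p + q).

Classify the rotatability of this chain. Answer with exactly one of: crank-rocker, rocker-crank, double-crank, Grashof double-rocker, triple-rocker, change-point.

lengths: ground=9, input=5, coupler=11, output=9
sorted: s=5 (shortest), l=11 (longest), p+q=18
s + l = 16 vs p + q = 18
s + l < p + q (Grashof) with shortest = input link → crank-rocker

crank-rocker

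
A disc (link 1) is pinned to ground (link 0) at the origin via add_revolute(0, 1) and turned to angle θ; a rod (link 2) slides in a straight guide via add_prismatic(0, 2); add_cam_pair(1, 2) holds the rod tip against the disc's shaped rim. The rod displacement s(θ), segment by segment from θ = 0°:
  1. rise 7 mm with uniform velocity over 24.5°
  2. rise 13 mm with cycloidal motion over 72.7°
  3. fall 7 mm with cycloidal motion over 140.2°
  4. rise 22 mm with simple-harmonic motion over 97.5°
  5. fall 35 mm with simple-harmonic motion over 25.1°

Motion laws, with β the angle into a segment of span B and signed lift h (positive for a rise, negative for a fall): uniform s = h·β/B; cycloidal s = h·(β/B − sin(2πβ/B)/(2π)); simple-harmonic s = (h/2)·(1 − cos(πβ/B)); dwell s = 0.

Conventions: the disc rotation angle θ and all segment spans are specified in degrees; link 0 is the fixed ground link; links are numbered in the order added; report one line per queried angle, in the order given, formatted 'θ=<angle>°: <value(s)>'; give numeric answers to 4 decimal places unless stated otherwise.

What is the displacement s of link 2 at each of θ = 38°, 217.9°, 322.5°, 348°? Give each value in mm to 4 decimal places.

segment 1 (0° to 24.5°, uniform, h = 7) is passed completely: s = 0.0000 + (7) = 7.0000
θ = 38° falls in segment 2 (24.5° to 97.2°, cycloidal, h = 13): β = 38 − 24.5 = 13.5°, B = 72.7°; Δs = 13·(0.1857 − sin(2π·0.1857)/(2π)) = 0.5116; s = 7.0000 + 0.5116 = 7.5116
segment 2 (24.5° to 97.2°, cycloidal, h = 13) is passed completely: s = 7.0000 + (13) = 20.0000
θ = 217.9° falls in segment 3 (97.2° to 237.4°, cycloidal, h = -7): β = 217.9 − 97.2 = 120.7°, B = 140.2°; Δs = -7·(0.8609 − sin(2π·0.8609)/(2π)) = -6.8807; s = 20.0000 − 6.8807 = 13.1193
segment 3 (97.2° to 237.4°, cycloidal, h = -7) is passed completely: s = 20.0000 + (-7) = 13.0000
θ = 322.5° falls in segment 4 (237.4° to 334.9°, simple-harmonic, h = 22): β = 322.5 − 237.4 = 85.1°, B = 97.5°; Δs = 22/2·(1 − cos(π·0.8728)) = 21.1336; s = 13.0000 + 21.1336 = 34.1336
segment 4 (237.4° to 334.9°, simple-harmonic, h = 22) is passed completely: s = 13.0000 + (22) = 35.0000
θ = 348° falls in segment 5 (334.9° to 360°, simple-harmonic, h = -35): β = 348 − 334.9 = 13.1°, B = 25.1°; Δs = -35/2·(1 − cos(π·0.5219)) = -18.7037; s = 35.0000 − 18.7037 = 16.2963

θ=38°: 7.5116
θ=217.9°: 13.1193
θ=322.5°: 34.1336
θ=348°: 16.2963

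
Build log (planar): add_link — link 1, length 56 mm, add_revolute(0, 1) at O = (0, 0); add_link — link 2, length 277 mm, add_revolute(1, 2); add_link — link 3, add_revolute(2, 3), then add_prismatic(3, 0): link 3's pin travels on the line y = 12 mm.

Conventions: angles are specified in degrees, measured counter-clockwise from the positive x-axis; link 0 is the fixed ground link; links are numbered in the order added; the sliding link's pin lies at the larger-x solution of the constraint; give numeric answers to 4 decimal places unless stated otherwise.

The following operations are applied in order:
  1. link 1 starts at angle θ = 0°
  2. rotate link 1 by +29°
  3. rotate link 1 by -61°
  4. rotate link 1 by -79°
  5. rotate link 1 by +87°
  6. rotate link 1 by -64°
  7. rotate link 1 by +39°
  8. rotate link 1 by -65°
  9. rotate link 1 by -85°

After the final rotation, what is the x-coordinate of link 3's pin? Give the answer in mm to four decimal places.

geometry: r = 56 mm, L = 277 mm, e = 12 mm; θ starts at 0°
rotate link 1 by +29°: θ ← 0° +29° = 29°
rotate link 1 by -61°: θ ← 29° -61° = -32°
rotate link 1 by -79°: θ ← -32° -79° = -111°
rotate link 1 by +87°: θ ← -111° +87° = -24°
rotate link 1 by -64°: θ ← -24° -64° = -88°
rotate link 1 by +39°: θ ← -88° +39° = -49°
rotate link 1 by -65°: θ ← -49° -65° = -114°
rotate link 1 by -85°: θ ← -114° -85° = -199°
crank pin P = (r cos θ, r sin θ) = (-52.949040, 18.231817)
h = r sin θ − e = 18.231817 − 12 = 6.231817
x = r cos θ + √(L² − h²) = -52.949040 + 276.929891 = 223.980851

223.9809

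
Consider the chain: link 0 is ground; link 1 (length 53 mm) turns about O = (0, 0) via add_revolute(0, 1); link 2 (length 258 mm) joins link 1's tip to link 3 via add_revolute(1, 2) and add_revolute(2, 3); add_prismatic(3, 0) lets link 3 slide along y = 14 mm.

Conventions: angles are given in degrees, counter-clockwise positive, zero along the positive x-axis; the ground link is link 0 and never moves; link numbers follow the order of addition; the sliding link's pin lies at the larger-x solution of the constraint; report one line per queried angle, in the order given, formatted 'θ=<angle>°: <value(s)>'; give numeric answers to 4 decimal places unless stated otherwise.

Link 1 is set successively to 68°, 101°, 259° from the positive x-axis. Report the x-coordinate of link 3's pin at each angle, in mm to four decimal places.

geometry: r = 53 mm, L = 258 mm, e = 14 mm
θ=68°: crank pin P = (r cos θ, r sin θ) = (19.854149, 49.140744)
θ=68°: h = r sin θ − e = 49.140744 − 14 = 35.140744
θ=68°: x = r cos θ + √(L² − h²) = 19.854149 + 255.595634 = 275.449783
θ=101°: crank pin P = (r cos θ, r sin θ) = (-10.112877, 52.026241)
θ=101°: h = r sin θ − e = 52.026241 − 14 = 38.026241
θ=101°: x = r cos θ + √(L² − h²) = -10.112877 + 255.182298 = 245.069421
θ=259°: crank pin P = (r cos θ, r sin θ) = (-10.112877, -52.026241)
θ=259°: h = r sin θ − e = -52.026241 − 14 = -66.026241
θ=259°: x = r cos θ + √(L² − h²) = -10.112877 + 249.408371 = 239.295494

θ=68°: 275.4498
θ=101°: 245.0694
θ=259°: 239.2955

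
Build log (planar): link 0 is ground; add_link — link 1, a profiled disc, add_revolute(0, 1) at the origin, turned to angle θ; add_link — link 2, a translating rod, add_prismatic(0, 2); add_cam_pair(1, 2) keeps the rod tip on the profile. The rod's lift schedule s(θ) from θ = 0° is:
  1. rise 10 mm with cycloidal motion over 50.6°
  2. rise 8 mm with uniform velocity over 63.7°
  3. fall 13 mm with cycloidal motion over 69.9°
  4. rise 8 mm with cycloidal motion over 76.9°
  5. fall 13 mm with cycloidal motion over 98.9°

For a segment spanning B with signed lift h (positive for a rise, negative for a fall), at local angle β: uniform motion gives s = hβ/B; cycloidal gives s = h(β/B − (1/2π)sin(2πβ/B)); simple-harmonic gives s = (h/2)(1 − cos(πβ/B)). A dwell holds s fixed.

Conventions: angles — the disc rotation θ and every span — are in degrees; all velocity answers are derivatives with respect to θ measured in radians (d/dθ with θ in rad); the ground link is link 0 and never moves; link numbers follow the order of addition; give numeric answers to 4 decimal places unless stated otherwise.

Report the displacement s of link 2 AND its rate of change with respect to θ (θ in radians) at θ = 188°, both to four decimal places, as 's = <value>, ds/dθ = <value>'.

seg 1 [0°–50.6°] cycloidal, h=10: full span → s += 10 → s = 10.0000
seg 2 [50.6°–114.3°] uniform, h=8: full span → s += 8 → s = 18.0000
seg 3 [114.3°–184.2°] cycloidal, h=-13: full span → s += -13 → s = 5.0000
seg 4 [184.2°–261.1°] cycloidal, h=8: θ=188° here. β=3.8, B=76.9. 8·(0.0494 − sin(2π·0.0494)/(2π)) = 0.0063 → s = 5.0063
velocity in seg [184.2°–261.1°] (cycloidal), θ in radians: β = 3.8° = 0.0663 rad, B = 76.9° = 1.3422 rad; ds/dθ = (h/B)(1 − cos(2πβ/B)) = (8/1.3422)(1 − cos(2π·0.0494)) = 0.284996 mm/rad

s = 5.0063, ds/dθ = 0.2850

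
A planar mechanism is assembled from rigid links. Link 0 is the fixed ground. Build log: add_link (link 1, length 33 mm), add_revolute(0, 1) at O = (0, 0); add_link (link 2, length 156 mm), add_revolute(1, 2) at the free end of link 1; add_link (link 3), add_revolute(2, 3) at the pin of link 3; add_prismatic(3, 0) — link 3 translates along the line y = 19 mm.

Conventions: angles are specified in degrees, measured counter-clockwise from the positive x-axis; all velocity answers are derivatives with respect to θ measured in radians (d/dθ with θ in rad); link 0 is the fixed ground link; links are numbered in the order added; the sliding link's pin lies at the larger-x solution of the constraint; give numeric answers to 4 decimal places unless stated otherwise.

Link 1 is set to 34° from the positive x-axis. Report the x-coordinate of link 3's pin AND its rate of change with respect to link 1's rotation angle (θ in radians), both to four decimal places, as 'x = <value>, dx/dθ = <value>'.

geometry: r = 33 mm, L = 156 mm, e = 19 mm
crank pin P = (r cos θ, r sin θ) = (27.358240, 18.453366)
h = r sin θ − e = 18.453366 − 19 = -0.546634
x = r cos θ + √(L² − h²) = 27.358240 + 155.999042 = 183.357282
dx/dθ = −r sin θ − h·r cos θ/√(L² − h²) (θ in radians; h = -0.546634) = -18.357500

x = 183.3573, dx/dθ = -18.3575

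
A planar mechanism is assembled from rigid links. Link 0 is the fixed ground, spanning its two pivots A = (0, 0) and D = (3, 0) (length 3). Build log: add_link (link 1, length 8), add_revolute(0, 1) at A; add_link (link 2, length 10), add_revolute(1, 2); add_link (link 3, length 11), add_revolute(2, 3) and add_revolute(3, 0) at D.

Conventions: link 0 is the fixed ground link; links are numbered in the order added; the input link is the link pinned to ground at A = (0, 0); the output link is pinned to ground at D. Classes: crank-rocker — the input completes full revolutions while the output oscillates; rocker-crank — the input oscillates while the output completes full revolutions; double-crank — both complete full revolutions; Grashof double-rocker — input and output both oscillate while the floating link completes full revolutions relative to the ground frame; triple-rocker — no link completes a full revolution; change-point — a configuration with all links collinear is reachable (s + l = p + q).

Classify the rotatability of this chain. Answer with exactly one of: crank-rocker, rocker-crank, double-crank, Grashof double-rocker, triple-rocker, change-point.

lengths: ground=3, input=8, coupler=10, output=11
sorted: s=3 (shortest), l=11 (longest), p+q=18
s + l = 14 vs p + q = 18
s + l < p + q (Grashof) with shortest = ground link → double-crank

double-crank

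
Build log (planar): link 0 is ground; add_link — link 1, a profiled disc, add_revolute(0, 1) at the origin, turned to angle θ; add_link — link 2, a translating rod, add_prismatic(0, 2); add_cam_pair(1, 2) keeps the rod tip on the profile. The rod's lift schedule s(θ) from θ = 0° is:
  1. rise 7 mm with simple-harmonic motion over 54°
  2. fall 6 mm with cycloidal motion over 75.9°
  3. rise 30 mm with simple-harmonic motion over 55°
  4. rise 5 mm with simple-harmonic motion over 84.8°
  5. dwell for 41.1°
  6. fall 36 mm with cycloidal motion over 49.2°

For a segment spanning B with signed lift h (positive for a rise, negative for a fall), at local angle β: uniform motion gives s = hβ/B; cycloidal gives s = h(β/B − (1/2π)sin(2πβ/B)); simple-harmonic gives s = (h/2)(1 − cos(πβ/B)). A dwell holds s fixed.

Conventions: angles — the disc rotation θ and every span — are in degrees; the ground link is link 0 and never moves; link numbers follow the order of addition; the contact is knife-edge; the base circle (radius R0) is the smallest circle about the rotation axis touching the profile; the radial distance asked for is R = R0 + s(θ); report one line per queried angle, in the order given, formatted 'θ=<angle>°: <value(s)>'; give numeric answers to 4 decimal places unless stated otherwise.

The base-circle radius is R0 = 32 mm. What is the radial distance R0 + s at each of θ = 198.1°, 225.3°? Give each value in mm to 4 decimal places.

seg 1 [0°–54°] simple-harmonic, h=7: full span → s += 7 → s = 7.0000
seg 2 [54°–129.9°] cycloidal, h=-6: full span → s += -6 → s = 1.0000
seg 3 [129.9°–184.9°] simple-harmonic, h=30: full span → s += 30 → s = 31.0000
seg 4 [184.9°–269.7°] simple-harmonic, h=5: θ=198.1° here. β=13.2, B=84.8. 5/2·(1 − cos(π·0.1557)) = 0.2930 → s = 31.2930
seg 4 [184.9°–269.7°] simple-harmonic, h=5: θ=225.3° here. β=40.4, B=84.8. 5/2·(1 − cos(π·0.4764)) = 2.3149 → s = 33.3149
θ=198.1°: R = R0 + s = 32 + 31.2930 = 63.2930
θ=225.3°: R = R0 + s = 32 + 33.3149 = 65.3149

θ=198.1°: 63.2930
θ=225.3°: 65.3149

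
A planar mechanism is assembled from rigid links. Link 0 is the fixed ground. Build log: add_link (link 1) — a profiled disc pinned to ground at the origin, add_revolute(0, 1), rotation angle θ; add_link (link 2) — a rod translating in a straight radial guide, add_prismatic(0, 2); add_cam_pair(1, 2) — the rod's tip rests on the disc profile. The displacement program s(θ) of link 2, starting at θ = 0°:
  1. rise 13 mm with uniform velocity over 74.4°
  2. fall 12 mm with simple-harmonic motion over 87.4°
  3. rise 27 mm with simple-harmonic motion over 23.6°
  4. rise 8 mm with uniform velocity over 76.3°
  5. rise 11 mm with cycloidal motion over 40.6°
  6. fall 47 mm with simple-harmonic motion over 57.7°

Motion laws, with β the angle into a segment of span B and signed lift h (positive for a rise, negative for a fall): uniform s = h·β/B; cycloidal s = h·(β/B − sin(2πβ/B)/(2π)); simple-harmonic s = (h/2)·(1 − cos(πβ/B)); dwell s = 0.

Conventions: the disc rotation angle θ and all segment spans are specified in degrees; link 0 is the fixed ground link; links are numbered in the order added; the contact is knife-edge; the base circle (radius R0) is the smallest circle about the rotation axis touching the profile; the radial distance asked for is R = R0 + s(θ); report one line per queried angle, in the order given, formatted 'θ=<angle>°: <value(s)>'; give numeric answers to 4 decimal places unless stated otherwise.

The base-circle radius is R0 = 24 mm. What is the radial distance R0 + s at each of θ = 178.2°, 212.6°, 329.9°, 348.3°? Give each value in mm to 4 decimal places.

seg 1 [0°–74.4°] uniform, h=13: full span → s += 13 → s = 13.0000
seg 2 [74.4°–161.8°] simple-harmonic, h=-12: full span → s += -12 → s = 1.0000
seg 3 [161.8°–185.4°] simple-harmonic, h=27: θ=178.2° here. β=16.4, B=23.6. 27/2·(1 − cos(π·0.6949)) = 21.2596 → s = 22.2596
seg 3 [161.8°–185.4°] simple-harmonic, h=27: full span → s += 27 → s = 28.0000
seg 4 [185.4°–261.7°] uniform, h=8: θ=212.6° here. β=27.2, B=76.3. 8·27.2/76.3 = 2.8519 → s = 30.8519
seg 4 [185.4°–261.7°] uniform, h=8: full span → s += 8 → s = 36.0000
seg 5 [261.7°–302.3°] cycloidal, h=11: full span → s += 11 → s = 47.0000
seg 6 [302.3°–360°] simple-harmonic, h=-47: θ=329.9° here. β=27.6, B=57.7. -47/2·(1 − cos(π·0.4783)) = -21.9019 → s = 25.0981
seg 6 [302.3°–360°] simple-harmonic, h=-47: θ=348.3° here. β=46, B=57.7. -47/2·(1 − cos(π·0.7972)) = -42.3908 → s = 4.6092
θ=178.2°: R = R0 + s = 24 + 22.2596 = 46.2596
θ=212.6°: R = R0 + s = 24 + 30.8519 = 54.8519
θ=329.9°: R = R0 + s = 24 + 25.0981 = 49.0981
θ=348.3°: R = R0 + s = 24 + 4.6092 = 28.6092

θ=178.2°: 46.2596
θ=212.6°: 54.8519
θ=329.9°: 49.0981
θ=348.3°: 28.6092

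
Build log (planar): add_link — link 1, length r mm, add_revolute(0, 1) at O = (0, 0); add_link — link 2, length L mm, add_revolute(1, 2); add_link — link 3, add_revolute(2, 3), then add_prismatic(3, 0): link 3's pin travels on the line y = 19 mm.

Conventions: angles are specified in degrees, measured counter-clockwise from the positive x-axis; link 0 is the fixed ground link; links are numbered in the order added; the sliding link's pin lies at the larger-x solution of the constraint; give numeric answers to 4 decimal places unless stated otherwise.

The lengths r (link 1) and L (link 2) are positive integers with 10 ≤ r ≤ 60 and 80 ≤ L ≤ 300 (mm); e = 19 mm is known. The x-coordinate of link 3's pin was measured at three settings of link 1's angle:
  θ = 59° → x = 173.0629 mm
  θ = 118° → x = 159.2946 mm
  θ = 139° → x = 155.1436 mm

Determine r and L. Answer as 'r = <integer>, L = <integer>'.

constraint per measurement: (x − r cos θ)² + (r sin θ − e)² = L²
subtracting the θ₁ and θ₂ equations cancels the r² and L² terms:
r = (x₁² − x₂²) / (2[(x₁cos θ₁ + e sin θ₁) − (x₂cos θ₂ + e sin θ₂)]) = 14.0000 → r = 14
L² = (x₁ − r cos θ₁)² + (r sin θ₁ − e)² = 27556.0028 → L = 166.0000 → L = 166
check at θ₃=139°: x = 155.1436 (printed 155.1436) ✓

r = 14, L = 166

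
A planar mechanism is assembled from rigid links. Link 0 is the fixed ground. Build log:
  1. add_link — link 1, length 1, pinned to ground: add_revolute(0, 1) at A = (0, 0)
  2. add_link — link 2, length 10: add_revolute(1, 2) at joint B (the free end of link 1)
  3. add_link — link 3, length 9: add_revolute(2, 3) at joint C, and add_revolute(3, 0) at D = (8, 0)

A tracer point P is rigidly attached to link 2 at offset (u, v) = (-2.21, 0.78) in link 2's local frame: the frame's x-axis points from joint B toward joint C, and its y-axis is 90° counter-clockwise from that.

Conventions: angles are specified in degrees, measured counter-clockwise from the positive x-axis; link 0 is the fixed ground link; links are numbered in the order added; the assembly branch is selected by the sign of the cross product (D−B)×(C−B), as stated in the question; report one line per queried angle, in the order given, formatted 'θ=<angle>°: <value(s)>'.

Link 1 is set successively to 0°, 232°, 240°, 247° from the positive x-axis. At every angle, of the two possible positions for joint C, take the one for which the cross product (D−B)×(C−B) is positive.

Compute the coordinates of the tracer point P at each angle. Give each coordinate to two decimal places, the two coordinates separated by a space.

A=(0,0), D=(8.00,0)
θ=0°: B = A + 1.00·(cos0°, sin0°) = (1.0000, 0.0000)
θ=0°: |BD| = 7.0000
θ=0°: circle(B,10.00) ∩ circle(D,9.00): a=4.8571, h=8.7412
θ=0°:   candidates: C₊=(5.8571,8.7412) cross=61.188; C₋=(5.8571,-8.7412) cross=-61.188
θ=0°:   branch + wants cross > 0 → take C=(5.8571,8.7412) (cross=61.188)
θ=0°: ex = (C−B)/|BC| = (0.4857,0.8741); ey = (-0.8741,0.4857)
θ=0°: P = B + -2.21·ex + 0.78·ey = (-0.7552,-1.5529)
θ=232°: B = A + 1.00·(cos232°, sin232°) = (-0.6157, -0.7880)
θ=232°: |BD| = 8.6516
θ=232°: circle(B,10.00) ∩ circle(D,9.00): a=5.4239, h=8.4013
θ=232°:   candidates: C₊=(4.0205,8.0724) cross=72.685; C₋=(5.5509,-8.6604) cross=-72.685
θ=232°:   branch + wants cross > 0 → take C=(4.0205,8.0724) (cross=72.685)
θ=232°: ex = (C−B)/|BC| = (0.4636,0.8860); ey = (-0.8860,0.4636)
θ=232°: P = B + -2.21·ex + 0.78·ey = (-2.3314,-2.3845)
θ=240°: B = A + 1.00·(cos240°, sin240°) = (-0.5000, -0.8660)
θ=240°: |BD| = 8.5440
θ=240°: circle(B,10.00) ∩ circle(D,9.00): a=5.3839, h=8.4270
θ=240°:   candidates: C₊=(4.0020,8.0633) cross=72.000; C₋=(5.7103,-8.7039) cross=-72.000
θ=240°:   branch + wants cross > 0 → take C=(4.0020,8.0633) (cross=72.000)
θ=240°: ex = (C−B)/|BC| = (0.4502,0.8929); ey = (-0.8929,0.4502)
θ=240°: P = B + -2.21·ex + 0.78·ey = (-2.1914,-2.4882)
θ=247°: B = A + 1.00·(cos247°, sin247°) = (-0.3907, -0.9205)
θ=247°: |BD| = 8.4411
θ=247°: circle(B,10.00) ∩ circle(D,9.00): a=5.3460, h=8.4511
θ=247°:   candidates: C₊=(4.0018,8.0631) cross=71.336; C₋=(5.8450,-8.7382) cross=-71.336
θ=247°:   branch + wants cross > 0 → take C=(4.0018,8.0631) (cross=71.336)
θ=247°: ex = (C−B)/|BC| = (0.4393,0.8984); ey = (-0.8984,0.4393)
θ=247°: P = B + -2.21·ex + 0.78·ey = (-2.0622,-2.5633)

θ=0°: -0.76 -1.55
θ=232°: -2.33 -2.38
θ=240°: -2.19 -2.49
θ=247°: -2.06 -2.56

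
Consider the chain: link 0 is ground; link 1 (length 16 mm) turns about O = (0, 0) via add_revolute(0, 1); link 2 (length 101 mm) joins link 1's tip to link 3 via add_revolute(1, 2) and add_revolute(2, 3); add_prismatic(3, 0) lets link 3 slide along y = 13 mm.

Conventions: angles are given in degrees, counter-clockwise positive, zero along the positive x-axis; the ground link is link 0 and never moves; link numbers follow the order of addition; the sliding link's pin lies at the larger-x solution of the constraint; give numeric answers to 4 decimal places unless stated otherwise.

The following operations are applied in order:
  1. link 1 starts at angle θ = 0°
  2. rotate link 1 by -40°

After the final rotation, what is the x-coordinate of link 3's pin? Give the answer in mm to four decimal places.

geometry: r = 16 mm, L = 101 mm, e = 13 mm; θ starts at 0°
rotate link 1 by -40°: θ ← 0° -40° = -40°
crank pin P = (r cos θ, r sin θ) = (12.256711, -10.284602)
h = r sin θ − e = -10.284602 − 13 = -23.284602
x = r cos θ + √(L² − h²) = 12.256711 + 98.279333 = 110.536044

110.5360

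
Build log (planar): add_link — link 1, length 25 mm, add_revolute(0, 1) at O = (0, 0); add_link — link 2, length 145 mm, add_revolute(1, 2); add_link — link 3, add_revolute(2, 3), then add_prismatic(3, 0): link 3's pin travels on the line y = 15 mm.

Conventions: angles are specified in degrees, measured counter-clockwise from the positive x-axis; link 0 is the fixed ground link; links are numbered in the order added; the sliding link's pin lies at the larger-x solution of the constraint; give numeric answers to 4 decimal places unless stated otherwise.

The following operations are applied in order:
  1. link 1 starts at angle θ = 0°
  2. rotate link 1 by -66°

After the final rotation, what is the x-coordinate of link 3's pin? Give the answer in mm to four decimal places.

geometry: r = 25 mm, L = 145 mm, e = 15 mm; θ starts at 0°
rotate link 1 by -66°: θ ← 0° -66° = -66°
crank pin P = (r cos θ, r sin θ) = (10.168416, -22.838636)
h = r sin θ − e = -22.838636 − 15 = -37.838636
x = r cos θ + √(L² − h²) = 10.168416 + 139.975846 = 150.144263

150.1443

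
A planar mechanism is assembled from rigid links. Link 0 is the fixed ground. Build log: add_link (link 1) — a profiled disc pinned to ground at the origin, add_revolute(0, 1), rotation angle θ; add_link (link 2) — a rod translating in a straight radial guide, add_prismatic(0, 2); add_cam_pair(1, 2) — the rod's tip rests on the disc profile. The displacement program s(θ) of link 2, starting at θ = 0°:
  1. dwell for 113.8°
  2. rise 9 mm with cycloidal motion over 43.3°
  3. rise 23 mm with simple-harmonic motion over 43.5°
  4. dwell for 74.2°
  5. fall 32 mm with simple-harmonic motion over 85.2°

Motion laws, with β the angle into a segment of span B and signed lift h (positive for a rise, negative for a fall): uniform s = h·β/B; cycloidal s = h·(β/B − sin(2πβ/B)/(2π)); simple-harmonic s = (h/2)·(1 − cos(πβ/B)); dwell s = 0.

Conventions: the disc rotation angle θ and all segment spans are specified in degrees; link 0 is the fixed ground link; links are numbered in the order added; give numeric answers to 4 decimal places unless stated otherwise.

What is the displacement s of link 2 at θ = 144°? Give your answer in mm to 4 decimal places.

seg 1 [0°–113.8°] dwell: s stays 0.0000
seg 2 [113.8°–157.1°] cycloidal, h=9: θ=144° here. β=30.2, B=43.3. 9·(0.6975 − sin(2π·0.6975)/(2π)) = 7.6322 → s = 7.6322

7.6322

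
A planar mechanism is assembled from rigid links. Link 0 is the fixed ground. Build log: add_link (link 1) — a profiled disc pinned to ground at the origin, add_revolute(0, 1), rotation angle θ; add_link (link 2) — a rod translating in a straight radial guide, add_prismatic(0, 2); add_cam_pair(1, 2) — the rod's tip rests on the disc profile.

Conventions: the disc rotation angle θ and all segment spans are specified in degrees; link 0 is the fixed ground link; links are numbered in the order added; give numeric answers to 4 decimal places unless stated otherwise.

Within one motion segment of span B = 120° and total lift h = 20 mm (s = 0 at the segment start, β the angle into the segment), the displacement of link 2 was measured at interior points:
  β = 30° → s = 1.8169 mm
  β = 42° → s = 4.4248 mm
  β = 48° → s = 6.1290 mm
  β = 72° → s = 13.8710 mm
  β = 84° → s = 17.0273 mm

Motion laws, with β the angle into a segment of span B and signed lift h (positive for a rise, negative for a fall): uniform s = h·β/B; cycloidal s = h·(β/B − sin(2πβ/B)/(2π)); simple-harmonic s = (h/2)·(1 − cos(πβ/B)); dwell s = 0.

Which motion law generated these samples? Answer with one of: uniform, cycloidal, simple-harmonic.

candidates at β/B = r: uniform s = h·r (linear in β); cycloidal s = h·(r − sin(2πr)/(2π)); simple-harmonic s = (h/2)(1 − cos(πr))
β=30°: printed 1.8169 | uniform 5.0000, cycloidal 1.8169, simple-harmonic 2.9289
β=42°: printed 4.4248 | uniform 7.0000, cycloidal 4.4248, simple-harmonic 5.4601
β=48°: printed 6.1290 | uniform 8.0000, cycloidal 6.1290, simple-harmonic 6.9098
β=72°: printed 13.8710 | uniform 12.0000, cycloidal 13.8710, simple-harmonic 13.0902
β=84°: printed 17.0273 | uniform 14.0000, cycloidal 17.0273, simple-harmonic 15.8779
only one law matches every sample → cycloidal

cycloidal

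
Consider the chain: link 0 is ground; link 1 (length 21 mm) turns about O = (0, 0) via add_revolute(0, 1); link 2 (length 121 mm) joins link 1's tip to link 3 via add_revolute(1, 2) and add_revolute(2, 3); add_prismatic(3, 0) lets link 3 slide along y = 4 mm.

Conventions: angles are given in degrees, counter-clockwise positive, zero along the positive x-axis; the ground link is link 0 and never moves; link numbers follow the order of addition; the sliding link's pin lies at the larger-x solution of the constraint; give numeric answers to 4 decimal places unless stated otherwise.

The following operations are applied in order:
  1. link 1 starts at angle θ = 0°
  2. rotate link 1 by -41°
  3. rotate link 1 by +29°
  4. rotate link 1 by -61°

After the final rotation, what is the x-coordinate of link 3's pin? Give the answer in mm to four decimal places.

geometry: r = 21 mm, L = 121 mm, e = 4 mm; θ starts at 0°
rotate link 1 by -41°: θ ← 0° -41° = -41°
rotate link 1 by +29°: θ ← -41° +29° = -12°
rotate link 1 by -61°: θ ← -12° -61° = -73°
crank pin P = (r cos θ, r sin θ) = (6.139806, -20.082400)
h = r sin θ − e = -20.082400 − 4 = -24.082400
x = r cos θ + √(L² − h²) = 6.139806 + 118.579248 = 124.719054

124.7191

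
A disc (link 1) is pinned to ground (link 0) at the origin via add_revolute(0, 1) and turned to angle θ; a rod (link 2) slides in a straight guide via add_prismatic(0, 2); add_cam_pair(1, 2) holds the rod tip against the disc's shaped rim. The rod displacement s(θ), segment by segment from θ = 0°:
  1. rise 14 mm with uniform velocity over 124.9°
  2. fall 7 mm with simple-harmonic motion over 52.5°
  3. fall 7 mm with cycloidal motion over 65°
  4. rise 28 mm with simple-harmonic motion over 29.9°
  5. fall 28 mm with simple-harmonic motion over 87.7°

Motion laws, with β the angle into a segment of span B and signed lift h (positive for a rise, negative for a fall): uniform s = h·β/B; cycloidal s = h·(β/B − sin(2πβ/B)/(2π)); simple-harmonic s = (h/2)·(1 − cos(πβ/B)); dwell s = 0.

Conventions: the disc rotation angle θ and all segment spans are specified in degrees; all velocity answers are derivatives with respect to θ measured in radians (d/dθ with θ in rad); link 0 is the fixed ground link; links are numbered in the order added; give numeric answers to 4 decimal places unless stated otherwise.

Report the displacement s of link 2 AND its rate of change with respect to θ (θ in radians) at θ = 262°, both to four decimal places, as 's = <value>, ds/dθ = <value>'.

segment 1 (0° to 124.9°, uniform, h = 14) is passed completely: s = 0.0000 + (14) = 14.0000
segment 2 (124.9° to 177.4°, simple-harmonic, h = -7) is passed completely: s = 14.0000 + (-7) = 7.0000
segment 3 (177.4° to 242.4°, cycloidal, h = -7) is passed completely: s = 7.0000 + (-7) = 0.0000
θ = 262° falls in segment 4 (242.4° to 272.3°, simple-harmonic, h = 28): β = 262 − 242.4 = 19.6°, B = 29.9°; Δs = 28/2·(1 − cos(π·0.6555)) = 20.5712; s = 0.0000 + 20.5712 = 20.5712
velocity in seg [242.4°–272.3°] (simple-harmonic), θ in radians: β = 19.6° = 0.3421 rad, B = 29.9° = 0.5219 rad; ds/dθ = (πh/(2B)) sin(πβ/B) = (π·28/(2·0.5219)) sin(π·0.6555) = 74.420269 mm/rad

s = 20.5712, ds/dθ = 74.4203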